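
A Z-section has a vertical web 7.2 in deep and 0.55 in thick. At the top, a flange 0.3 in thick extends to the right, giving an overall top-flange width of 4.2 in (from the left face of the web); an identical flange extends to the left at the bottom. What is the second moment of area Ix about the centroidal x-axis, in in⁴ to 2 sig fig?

Treat the section as a set of non-overlapping primitives; coordinates are from the bounding-box lower-left.
Web: 0.55 × 7.2, A = 3.96 in², y = 3.6 in, Ī = 17.11 in⁴.
Top flange (beyond web): 3.65 × 0.3, A = 1.095 in², y = 7.05 in, Ī = 0.008213 in⁴.
Bottom flange (beyond web): 3.65 × 0.3, A = 1.095 in², y = 0.15 in, Ī = 0.008213 in⁴.
Centroid: ȳ = ΣA·y / ΣA = 3.6 in.
Transfer each piece to the centroidal x-axis using Ī + A·d² with d = y − 3.6:
  web: d = 0 in → contributes +17.11 in⁴
  top flange (beyond web): d = 3.45 in → contributes +13.04 in⁴
  bottom flange (beyond web): d = -3.45 in → contributes +13.04 in⁴
Total I = 43.19 in⁴.

Ix ≈ 43 in⁴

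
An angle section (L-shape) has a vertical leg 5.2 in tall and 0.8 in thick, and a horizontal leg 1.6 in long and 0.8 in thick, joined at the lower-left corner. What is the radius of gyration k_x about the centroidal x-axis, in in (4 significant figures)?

k_x ≈ 1.587 in

Break the section into simple shapes (no overlaps), measuring from the bottom-left corner of the bounding box.
Vertical leg: 0.8 × 5.2, A = 4.16 in², y = 2.6 in, Ī = 9.37387 in⁴.
Horizontal leg (remainder): 0.8 × 0.8, A = 0.64 in², y = 0.4 in, Ī = 0.0341333 in⁴.
Centroid: ȳ = ΣA·y / ΣA = 2.30667 in.
Transfer each piece to the centroidal x-axis using Ī + A·d² with d = y − 2.30667:
  vertical leg: d = 0.293333 in → contributes +9.73181 in⁴
  horizontal leg (remainder): d = -1.90667 in → contributes +2.36078 in⁴
Total I = 12.0926 in⁴.
Radius of gyration: k = √(I/A) = √(12.0926 / 4.8) = 1.58723 in.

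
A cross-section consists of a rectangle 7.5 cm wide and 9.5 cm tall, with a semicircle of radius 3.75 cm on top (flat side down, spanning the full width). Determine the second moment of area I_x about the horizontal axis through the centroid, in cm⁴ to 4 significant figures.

Decompose the section into non-overlapping parts with the origin at the bottom-left of its bounding rectangle.
Rectangular body: 7.5 × 9.5, A = 71.25 cm², y = 4.75 cm, Ī = 535.859 cm⁴.
Semicircular cap: semicircle r = 3.75, A = 22.0893 cm², y = 11.0915 cm, Ī = 21.7049 cm⁴.
Centroid: ȳ = ΣA·y / ΣA = 6.25077 cm.
Transfer each piece to the horizontal axis through the centroid using Ī + A·d² with d = y − 6.25077:
  rectangular body: d = -1.50077 cm → contributes +696.336 cm⁴
  semicircular cap: d = 4.84078 cm → contributes +539.328 cm⁴
Total I = 1235.66 cm⁴.

I_x ≈ 1236 cm⁴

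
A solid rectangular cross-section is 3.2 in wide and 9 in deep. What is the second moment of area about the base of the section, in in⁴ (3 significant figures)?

I_base ≈ 778 in⁴

The section: 3.2 × 9, A = 28.8 in², y = 4.5 in, Ī = 194.4 in⁴.
Transfer it to the base of the section using Ī + A·d² with d = y − 0:
  the section: d = 4.5 in → contributes +777.6 in⁴
Total I = 777.6 in⁴.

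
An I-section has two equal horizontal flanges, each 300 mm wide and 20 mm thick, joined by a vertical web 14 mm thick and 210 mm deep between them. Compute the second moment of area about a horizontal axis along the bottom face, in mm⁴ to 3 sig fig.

I_base ≈ 4.03 × 10⁸ mm⁴

Break the section into simple shapes (no overlaps), measuring from the bottom-left corner of the bounding box.
Bottom flange: 300 × 20, A = 6 000 mm², y = 10 mm, Ī = 200 000 mm⁴.
Web: 14 × 210, A = 2 940 mm², y = 125 mm, Ī = 10 804 500 mm⁴.
Top flange: 300 × 20, A = 6 000 mm², y = 240 mm, Ī = 200 000 mm⁴.
Transfer each piece to the base of the section using Ī + A·d² with d = y − 0:
  bottom flange: d = 10 mm → contributes +800 000 mm⁴
  web: d = 125 mm → contributes +56 742 000 mm⁴
  top flange: d = 240 mm → contributes +345 800 000 mm⁴
Total I = 403 342 000 mm⁴.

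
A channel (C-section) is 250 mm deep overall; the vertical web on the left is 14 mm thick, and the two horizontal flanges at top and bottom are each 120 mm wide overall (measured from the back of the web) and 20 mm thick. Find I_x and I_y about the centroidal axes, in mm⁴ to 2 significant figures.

Break the section into simple shapes (no overlaps), measuring from the bottom-left corner of the bounding box.
Web: 14 × 250, A = 3 500 mm², y = 125 mm, Ī = 18 229 167 mm⁴.
Top flange (beyond web): 106 × 20, A = 2 120 mm², y = 240 mm, Ī = 70 667 mm⁴.
Bottom flange (beyond web): 106 × 20, A = 2 120 mm², y = 10 mm, Ī = 70 667 mm⁴.
By symmetry the centroid is at mid-height, ȳ = 125 mm.
Transfer each piece to the centroidal x-axis using Ī + A·d² with d = y − 125:
  web: d = 0 mm → contributes +18 229 167 mm⁴
  top flange (beyond web): d = 115 mm → contributes +28 107 667 mm⁴
  bottom flange (beyond web): d = -115 mm → contributes +28 107 667 mm⁴
Total I = 74 444 500 mm⁴.
For the y-axis: x̄ = 39.87 mm.
Repeating about the centroidal y-axis gives I_y = 10 929 546 mm⁴.

I_x ≈ 7.4 × 10⁷ mm⁴, I_y ≈ 1.1 × 10⁷ mm⁴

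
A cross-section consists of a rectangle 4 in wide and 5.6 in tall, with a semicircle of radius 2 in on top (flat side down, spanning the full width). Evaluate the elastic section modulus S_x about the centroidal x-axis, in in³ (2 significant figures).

S_x ≈ 31 in³

Split into non-overlapping primitives; take the origin at the lower-left of the bounding box.
Rectangular body: 4 × 5.6, A = 22.4 in², y = 2.8 in, Ī = 58.54 in⁴.
Semicircular cap: semicircle r = 2, A = 6.283 in², y = 6.449 in, Ī = 1.756 in⁴.
Centroid: ȳ = ΣA·y / ΣA = 3.599 in.
Transfer each piece to the centroidal x-axis using Ī + A·d² with d = y − 3.599:
  rectangular body: d = -0.7993 in → contributes +72.85 in⁴
  semicircular cap: d = 2.85 in → contributes +52.77 in⁴
Total I = 125.6 in⁴.
Extreme fibre distance c = 4.001 in; S = I/c = 31.4 in³.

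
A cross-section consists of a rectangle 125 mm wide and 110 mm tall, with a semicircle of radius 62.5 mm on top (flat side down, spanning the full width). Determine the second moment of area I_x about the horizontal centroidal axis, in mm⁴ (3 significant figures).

I_x ≈ 4.37 × 10⁷ mm⁴

Treat the section as a set of non-overlapping primitives; coordinates are from the bounding-box lower-left.
Rectangular body: 125 × 110, A = 13 750 mm², y = 55 mm, Ī = 13 864 583 mm⁴.
Semicircular cap: semicircle r = 62.5, A = 6135.9 mm², y = 136.53 mm, Ī = 1 674 758 mm⁴.
Centroid: ȳ = ΣA·y / ΣA = 80.155 mm.
Transfer each piece to the horizontal centroidal axis using Ī + A·d² with d = y − 80.155:
  rectangular body: d = -25.155 mm → contributes +22 565 428 mm⁴
  semicircular cap: d = 56.371 mm → contributes +21 172 494 mm⁴
Total I = 43 737 922 mm⁴.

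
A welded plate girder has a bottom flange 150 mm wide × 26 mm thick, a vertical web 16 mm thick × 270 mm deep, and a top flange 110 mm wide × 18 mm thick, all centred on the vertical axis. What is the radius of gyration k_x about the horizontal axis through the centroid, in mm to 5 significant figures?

k_x ≈ 119.08 mm

Split into non-overlapping primitives; take the origin at the lower-left of the bounding box.
Bottom plate: 150 × 26, A = 3 900 mm², y = 13 mm, Ī = 219 700 mm⁴.
Web plate: 16 × 270, A = 4 320 mm², y = 161 mm, Ī = 26 244 000 mm⁴.
Top plate: 110 × 18, A = 1 980 mm², y = 305 mm, Ī = 53 460 mm⁴.
Centroid: ȳ = ΣA·y / ΣA = 132.3647 mm.
Transfer each piece to the horizontal axis through the centroid using Ī + A·d² with d = y − 132.3647:
  bottom plate: d = -119.3647 mm → contributes +55 786 639 mm⁴
  web plate: d = 28.63529 mm → contributes +29 786 314 mm⁴
  top plate: d = 172.6353 mm → contributes +59 063 291 mm⁴
Total I = 144 636 243 mm⁴.
Radius of gyration: k = √(I/A) = √(144 636 243 / 10 200) = 119.0799 mm.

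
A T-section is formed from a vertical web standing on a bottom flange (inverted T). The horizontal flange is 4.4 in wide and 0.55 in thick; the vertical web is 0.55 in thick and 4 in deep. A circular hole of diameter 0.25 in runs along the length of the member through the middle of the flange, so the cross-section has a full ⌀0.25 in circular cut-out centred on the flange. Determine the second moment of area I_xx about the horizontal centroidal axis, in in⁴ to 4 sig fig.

Split into non-overlapping primitives; take the origin at the lower-left of the bounding box.
Flange: 4.4 × 0.55, A = 2.42 in², y = 0.275 in, Ī = 0.0610042 in⁴.
Web: 0.55 × 4, A = 2.2 in², y = 2.55 in, Ī = 2.93333 in⁴.
Hole (subtracted): ⌀0.25, A = 0.0490874 in², y = 0.275 in, Ī = 0.000191748 in⁴.
Centroid: ȳ = ΣA·y / ΣA = 1.36997 in.
Transfer each piece to the horizontal centroidal axis using Ī + A·d² with d = y − 1.36997:
  flange: d = -1.09497 in → contributes +2.96247 in⁴
  web: d = 1.18003 in → contributes +5.99678 in⁴
  hole: d = -1.09497 in → contributes −0.0590452 in⁴
Total I = 8.90021 in⁴.

I_xx ≈ 8.900 in⁴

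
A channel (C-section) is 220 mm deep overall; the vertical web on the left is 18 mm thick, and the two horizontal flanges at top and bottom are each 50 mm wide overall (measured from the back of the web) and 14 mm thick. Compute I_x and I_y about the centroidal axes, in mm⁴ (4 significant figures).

Split into non-overlapping primitives; take the origin at the lower-left of the bounding box.
Web: 18 × 220, A = 3 960 mm², y = 110 mm, Ī = 15 972 000 mm⁴.
Top flange (beyond web): 32 × 14, A = 448 mm², y = 213 mm, Ī = 7317.33 mm⁴.
Bottom flange (beyond web): 32 × 14, A = 448 mm², y = 7 mm, Ī = 7317.33 mm⁴.
By symmetry the centroid is at mid-height, ȳ = 110 mm.
Transfer each piece to the centroidal x-axis using Ī + A·d² with d = y − 110:
  web: d = 0 mm → contributes +15 972 000 mm⁴
  top flange (beyond web): d = 103 mm → contributes +4 760 149 mm⁴
  bottom flange (beyond web): d = -103 mm → contributes +4 760 149 mm⁴
Total I = 25 492 299 mm⁴.
For the y-axis: x̄ = 13.6129 mm.
Repeating about the centroidal y-axis gives I_y = 640 051 mm⁴.

I_x ≈ 2.549 × 10⁷ mm⁴, I_y ≈ 6.401 × 10⁵ mm⁴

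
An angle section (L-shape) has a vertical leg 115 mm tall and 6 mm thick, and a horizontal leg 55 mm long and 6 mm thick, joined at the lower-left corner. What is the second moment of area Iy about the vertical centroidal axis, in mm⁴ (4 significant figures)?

Decompose the section into non-overlapping parts with the origin at the bottom-left of its bounding rectangle.
Vertical leg: 6 × 115, A = 690 mm², x = 3 mm, Ī = 2 070 mm⁴.
Horizontal leg (remainder): 49 × 6, A = 294 mm², x = 30.5 mm, Ī = 58824.5 mm⁴.
Centroid: x̄ = ΣA·x / ΣA = 11.2165 mm.
Transfer each piece to the vertical centroidal axis using Ī + A·d² with d = x − 11.2165:
  vertical leg: d = -8.21646 mm → contributes +48652.1 mm⁴
  horizontal leg (remainder): d = 19.2835 mm → contributes +168 150 mm⁴
Total I = 216 802 mm⁴.

Iy ≈ 2.168 × 10⁵ mm⁴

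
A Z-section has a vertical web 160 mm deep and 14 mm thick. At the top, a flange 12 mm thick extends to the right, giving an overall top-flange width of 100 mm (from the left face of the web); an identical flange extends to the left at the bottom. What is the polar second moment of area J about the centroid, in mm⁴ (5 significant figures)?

Split into non-overlapping primitives; take the origin at the lower-left of the bounding box.
Web: 14 × 160, A = 2 240 mm², y = 80 mm, Ī = 4 778 667 mm⁴.
Top flange (beyond web): 86 × 12, A = 1 032 mm², y = 154 mm, Ī = 12 384 mm⁴.
Bottom flange (beyond web): 86 × 12, A = 1 032 mm², y = 6 mm, Ī = 12 384 mm⁴.
Centroid: ȳ = ΣA·y / ΣA = 80 mm.
Transfer each piece to the centroidal x-axis using Ī + A·d² with d = y − 80:
  web: d = 0 mm → contributes +4 778 667 mm⁴
  top flange (beyond web): d = 74 mm → contributes +5 663 616 mm⁴
  bottom flange (beyond web): d = -74 mm → contributes +5 663 616 mm⁴
Total I = 16 105 899 mm⁴.
For the y-axis: x̄ = 93 mm.
Repeating about the centroidal y-axis gives I_y = 6 468 699 mm⁴.
Polar second moment: J = I_x + I_y = 22 574 597 mm⁴.

J ≈ 2.2575 × 10⁷ mm⁴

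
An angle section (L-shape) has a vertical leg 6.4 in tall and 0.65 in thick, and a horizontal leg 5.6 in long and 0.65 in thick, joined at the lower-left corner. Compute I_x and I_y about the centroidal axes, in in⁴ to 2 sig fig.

Split into non-overlapping primitives; take the origin at the lower-left of the bounding box.
Vertical leg: 0.65 × 6.4, A = 4.16 in², y = 3.2 in, Ī = 14.2 in⁴.
Horizontal leg (remainder): 4.95 × 0.65, A = 3.218 in², y = 0.325 in, Ī = 0.1133 in⁴.
Centroid: ȳ = ΣA·y / ΣA = 1.946 in.
Transfer each piece to the centroidal x-axis using Ī + A·d² with d = y − 1.946:
  vertical leg: d = 1.254 in → contributes +20.74 in⁴
  horizontal leg (remainder): d = -1.621 in → contributes +8.569 in⁴
Total I = 29.31 in⁴.
For the y-axis: x̄ = 1.546 in.
Repeating about the centroidal y-axis gives I_y = 20.94 in⁴.

I_x ≈ 29 in⁴, I_y ≈ 21 in⁴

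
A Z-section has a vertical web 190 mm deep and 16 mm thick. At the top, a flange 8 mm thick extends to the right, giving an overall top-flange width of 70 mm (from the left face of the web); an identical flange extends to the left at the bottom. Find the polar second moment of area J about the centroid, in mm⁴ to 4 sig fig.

J ≈ 1.764 × 10⁷ mm⁴

Decompose the section into non-overlapping parts with the origin at the bottom-left of its bounding rectangle.
Web: 16 × 190, A = 3 040 mm², y = 95 mm, Ī = 9 145 333 mm⁴.
Top flange (beyond web): 54 × 8, A = 432 mm², y = 186 mm, Ī = 2 304 mm⁴.
Bottom flange (beyond web): 54 × 8, A = 432 mm², y = 4 mm, Ī = 2 304 mm⁴.
Centroid: ȳ = ΣA·y / ΣA = 95 mm.
Transfer each piece to the centroidal x-axis using Ī + A·d² with d = y − 95:
  web: d = 0 mm → contributes +9 145 333 mm⁴
  top flange (beyond web): d = 91 mm → contributes +3 579 696 mm⁴
  bottom flange (beyond web): d = -91 mm → contributes +3 579 696 mm⁴
Total I = 16 304 725 mm⁴.
For the y-axis: x̄ = 62 mm.
Repeating about the centroidal y-axis gives I_y = 1 333 205 mm⁴.
Polar second moment: J = I_x + I_y = 17 637 931 mm⁴.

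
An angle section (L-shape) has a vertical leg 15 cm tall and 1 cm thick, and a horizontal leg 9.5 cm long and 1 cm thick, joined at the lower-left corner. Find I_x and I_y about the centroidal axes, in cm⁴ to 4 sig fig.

I_x ≈ 547.8 cm⁴, I_y ≈ 174.8 cm⁴

Break the section into simple shapes (no overlaps), measuring from the bottom-left corner of the bounding box.
Vertical leg: 1 × 15, A = 15 cm², y = 7.5 cm, Ī = 281.25 cm⁴.
Horizontal leg (remainder): 8.5 × 1, A = 8.5 cm², y = 0.5 cm, Ī = 0.708333 cm⁴.
Centroid: ȳ = ΣA·y / ΣA = 4.96809 cm.
Transfer each piece to the centroidal x-axis using Ī + A·d² with d = y − 4.96809:
  vertical leg: d = 2.53191 cm → contributes +377.409 cm⁴
  horizontal leg (remainder): d = -4.46809 cm → contributes +170.401 cm⁴
Total I = 547.809 cm⁴.
For the y-axis: x̄ = 2.21809 cm.
Repeating about the centroidal y-axis gives I_y = 174.841 cm⁴.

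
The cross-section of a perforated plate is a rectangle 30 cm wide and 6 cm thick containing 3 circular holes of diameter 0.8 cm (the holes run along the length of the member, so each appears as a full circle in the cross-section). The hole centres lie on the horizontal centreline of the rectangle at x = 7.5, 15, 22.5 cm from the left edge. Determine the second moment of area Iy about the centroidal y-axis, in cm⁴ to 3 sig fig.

Iy ≈ 1.34 × 10⁴ cm⁴

Decompose the section into non-overlapping parts with the origin at the bottom-left of its bounding rectangle.
Plate: 30 × 6, A = 180 cm², x = 15 cm, Ī = 13 500 cm⁴.
Hole 1 (subtracted): ⌀0.8, A = 0.50265 cm², x = 7.5 cm, Ī = 0.020106 cm⁴.
Hole 2 (subtracted): ⌀0.8, A = 0.50265 cm², x = 15 cm, Ī = 0.020106 cm⁴.
Hole 3 (subtracted): ⌀0.8, A = 0.50265 cm², x = 22.5 cm, Ī = 0.020106 cm⁴.
By symmetry the centroid is at mid-width, x̄ = 15 cm.
Transfer each piece to the centroidal y-axis using Ī + A·d² with d = x − 15:
  plate: d = 0 cm → contributes +13 500 cm⁴
  hole 1: d = -7.5 cm → contributes −28.294 cm⁴
  hole 2: d = 0 cm → contributes −0.020106 cm⁴
  hole 3: d = 7.5 cm → contributes −28.294 cm⁴
Total I = 13 443 cm⁴.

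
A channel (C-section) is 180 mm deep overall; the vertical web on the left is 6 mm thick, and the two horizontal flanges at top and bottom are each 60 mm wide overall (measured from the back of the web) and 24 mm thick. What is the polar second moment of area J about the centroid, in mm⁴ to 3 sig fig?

Break the section into simple shapes (no overlaps), measuring from the bottom-left corner of the bounding box.
Web: 6 × 180, A = 1 080 mm², y = 90 mm, Ī = 2 916 000 mm⁴.
Top flange (beyond web): 54 × 24, A = 1 296 mm², y = 168 mm, Ī = 62 208 mm⁴.
Bottom flange (beyond web): 54 × 24, A = 1 296 mm², y = 12 mm, Ī = 62 208 mm⁴.
By symmetry the centroid is at mid-height, ȳ = 90 mm.
Transfer each piece to the centroidal x-axis using Ī + A·d² with d = y − 90:
  web: d = 0 mm → contributes +2 916 000 mm⁴
  top flange (beyond web): d = 78 mm → contributes +7 947 072 mm⁴
  bottom flange (beyond web): d = -78 mm → contributes +7 947 072 mm⁴
Total I = 18 810 144 mm⁴.
For the y-axis: x̄ = 24.176 mm.
Repeating about the centroidal y-axis gives I_y = 1 319 214 mm⁴.
Polar second moment: J = I_x + I_y = 20 129 358 mm⁴.

J ≈ 2.01 × 10⁷ mm⁴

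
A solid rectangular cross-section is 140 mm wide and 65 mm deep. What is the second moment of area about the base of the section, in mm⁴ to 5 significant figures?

The section: 140 × 65, A = 9 100 mm², y = 32.5 mm, Ī = 3 203 958 mm⁴.
Transfer it to a horizontal axis along the bottom face using Ī + A·d² with d = y − 0:
  the section: d = 32.5 mm → contributes +12 815 833 mm⁴
Total I = 12 815 833 mm⁴.

I_base ≈ 1.2816 × 10⁷ mm⁴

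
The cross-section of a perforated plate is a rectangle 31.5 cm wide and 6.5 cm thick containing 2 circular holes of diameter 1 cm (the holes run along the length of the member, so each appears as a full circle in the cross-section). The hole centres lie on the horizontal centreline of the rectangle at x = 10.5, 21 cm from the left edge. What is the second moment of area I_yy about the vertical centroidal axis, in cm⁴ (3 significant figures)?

I_yy ≈ 1.69 × 10⁴ cm⁴

Break the section into simple shapes (no overlaps), measuring from the bottom-left corner of the bounding box.
Plate: 31.5 × 6.5, A = 204.75 cm², x = 15.75 cm, Ī = 16 930 cm⁴.
Hole 1 (subtracted): ⌀1, A = 0.7854 cm², x = 10.5 cm, Ī = 0.049087 cm⁴.
Hole 2 (subtracted): ⌀1, A = 0.7854 cm², x = 21 cm, Ī = 0.049087 cm⁴.
By symmetry the centroid is at mid-width, x̄ = 15.75 cm.
Transfer each piece to the vertical centroidal axis using Ī + A·d² with d = x − 15.75:
  plate: d = 0 cm → contributes +16 930 cm⁴
  hole 1: d = -5.25 cm → contributes −21.697 cm⁴
  hole 2: d = 5.25 cm → contributes −21.697 cm⁴
Total I = 16 887 cm⁴.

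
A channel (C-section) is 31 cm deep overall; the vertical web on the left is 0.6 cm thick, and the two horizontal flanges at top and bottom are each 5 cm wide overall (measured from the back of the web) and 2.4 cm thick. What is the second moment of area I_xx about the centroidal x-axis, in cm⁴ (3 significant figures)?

Split into non-overlapping primitives; take the origin at the lower-left of the bounding box.
Web: 0.6 × 31, A = 18.6 cm², y = 15.5 cm, Ī = 1489.6 cm⁴.
Top flange (beyond web): 4.4 × 2.4, A = 10.56 cm², y = 29.8 cm, Ī = 5.0688 cm⁴.
Bottom flange (beyond web): 4.4 × 2.4, A = 10.56 cm², y = 1.2 cm, Ī = 5.0688 cm⁴.
By symmetry the centroid is at mid-height, ȳ = 15.5 cm.
Transfer each piece to the centroidal x-axis using Ī + A·d² with d = y − 15.5:
  web: d = 0 cm → contributes +1489.6 cm⁴
  top flange (beyond web): d = 14.3 cm → contributes +2164.5 cm⁴
  bottom flange (beyond web): d = -14.3 cm → contributes +2164.5 cm⁴
Total I = 5818.5 cm⁴.

I_xx ≈ 5820 cm⁴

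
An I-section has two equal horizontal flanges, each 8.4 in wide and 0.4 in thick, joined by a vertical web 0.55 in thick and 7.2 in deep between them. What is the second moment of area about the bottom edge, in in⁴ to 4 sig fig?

I_base ≈ 285.1 in⁴

Decompose the section into non-overlapping parts with the origin at the bottom-left of its bounding rectangle.
Bottom flange: 8.4 × 0.4, A = 3.36 in², y = 0.2 in, Ī = 0.0448 in⁴.
Web: 0.55 × 7.2, A = 3.96 in², y = 4 in, Ī = 17.1072 in⁴.
Top flange: 8.4 × 0.4, A = 3.36 in², y = 7.8 in, Ī = 0.0448 in⁴.
Transfer each piece to a horizontal axis along the bottom face using Ī + A·d² with d = y − 0:
  bottom flange: d = 0.2 in → contributes +0.1792 in⁴
  web: d = 4 in → contributes +80.4672 in⁴
  top flange: d = 7.8 in → contributes +204.467 in⁴
Total I = 285.114 in⁴.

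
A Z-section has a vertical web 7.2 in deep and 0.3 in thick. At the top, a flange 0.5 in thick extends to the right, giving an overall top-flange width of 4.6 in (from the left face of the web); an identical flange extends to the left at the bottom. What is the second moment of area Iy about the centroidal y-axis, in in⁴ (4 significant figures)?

Split into non-overlapping primitives; take the origin at the lower-left of the bounding box.
Web: 0.3 × 7.2, A = 2.16 in², x = 4.45 in, Ī = 0.0162 in⁴.
Top flange (beyond web): 4.3 × 0.5, A = 2.15 in², x = 6.75 in, Ī = 3.31279 in⁴.
Bottom flange (beyond web): 4.3 × 0.5, A = 2.15 in², x = 2.15 in, Ī = 3.31279 in⁴.
Centroid: x̄ = ΣA·x / ΣA = 4.45 in.
Transfer each piece to the centroidal y-axis using Ī + A·d² with d = x − 4.45:
  web: d = 0 in → contributes +0.0162 in⁴
  top flange (beyond web): d = 2.3 in → contributes +14.6863 in⁴
  bottom flange (beyond web): d = -2.3 in → contributes +14.6863 in⁴
Total I = 29.3888 in⁴.

Iy ≈ 29.39 in⁴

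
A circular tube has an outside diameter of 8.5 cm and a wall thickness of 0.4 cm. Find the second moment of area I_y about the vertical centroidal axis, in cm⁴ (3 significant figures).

I_y ≈ 83.7 cm⁴

Split into non-overlapping primitives; take the origin at the lower-left of the bounding box.
Outer circle: ⌀8.5, A = 56.745 cm², x = 4.25 cm, Ī = 256.24 cm⁴.
Bore (subtracted): ⌀7.7, A = 46.566 cm², x = 4.25 cm, Ī = 172.56 cm⁴.
By symmetry the centroid is at mid-width, x̄ = 4.25 cm.
All pieces are centred on the vertical centroidal axis, so I = ΣĪ (holes subtracted) = 83.682 cm⁴.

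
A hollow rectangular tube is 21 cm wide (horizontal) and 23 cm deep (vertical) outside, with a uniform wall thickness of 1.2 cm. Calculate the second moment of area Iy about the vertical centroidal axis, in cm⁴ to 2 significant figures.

Decompose the section into non-overlapping parts with the origin at the bottom-left of its bounding rectangle.
Outer rectangle: 21 × 23, A = 483 cm², x = 10.5 cm, Ī = 17 750 cm⁴.
Inner void (subtracted): 18.6 × 20.6, A = 383.2 cm², x = 10.5 cm, Ī = 11 047 cm⁴.
By symmetry the centroid is at mid-width, x̄ = 10.5 cm.
All pieces are centred on the vertical centroidal axis, so I = ΣĪ (holes subtracted) = 6 704 cm⁴.

Iy ≈ 6700 cm⁴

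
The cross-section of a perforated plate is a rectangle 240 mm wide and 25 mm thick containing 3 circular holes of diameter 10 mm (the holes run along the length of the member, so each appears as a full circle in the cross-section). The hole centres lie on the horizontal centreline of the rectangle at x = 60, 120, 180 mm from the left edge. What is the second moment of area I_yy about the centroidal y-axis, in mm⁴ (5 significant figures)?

I_yy ≈ 2.8233 × 10⁷ mm⁴

Split into non-overlapping primitives; take the origin at the lower-left of the bounding box.
Plate: 240 × 25, A = 6 000 mm², x = 120 mm, Ī = 28 800 000 mm⁴.
Hole 1 (subtracted): ⌀10, A = 78.53982 mm², x = 60 mm, Ī = 490.8739 mm⁴.
Hole 2 (subtracted): ⌀10, A = 78.53982 mm², x = 120 mm, Ī = 490.8739 mm⁴.
Hole 3 (subtracted): ⌀10, A = 78.53982 mm², x = 180 mm, Ī = 490.8739 mm⁴.
By symmetry the centroid is at mid-width, x̄ = 120 mm.
Transfer each piece to the centroidal y-axis using Ī + A·d² with d = x − 120:
  plate: d = 0 mm → contributes +28 800 000 mm⁴
  hole 1: d = -60 mm → contributes −283234.2 mm⁴
  hole 2: d = 0 mm → contributes −490.8739 mm⁴
  hole 3: d = 60 mm → contributes −283234.2 mm⁴
Total I = 28 233 041 mm⁴.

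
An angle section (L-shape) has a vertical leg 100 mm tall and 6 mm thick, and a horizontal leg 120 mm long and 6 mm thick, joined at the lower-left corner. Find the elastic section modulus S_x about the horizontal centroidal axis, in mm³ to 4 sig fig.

S_x ≈ 1.610 × 10⁴ mm³

Treat the section as a set of non-overlapping primitives; coordinates are from the bounding-box lower-left.
Vertical leg: 6 × 100, A = 600 mm², y = 50 mm, Ī = 500 000 mm⁴.
Horizontal leg (remainder): 114 × 6, A = 684 mm², y = 3 mm, Ī = 2 052 mm⁴.
Centroid: ȳ = ΣA·y / ΣA = 24.9626 mm.
Transfer each piece to the horizontal centroidal axis using Ī + A·d² with d = y − 24.9626:
  vertical leg: d = 25.0374 mm → contributes +876 122 mm⁴
  horizontal leg (remainder): d = -21.9626 mm → contributes +331 984 mm⁴
Total I = 1 208 106 mm⁴.
Extreme fibre distance c = 75.0374 mm; S = I/c = 16100.1 mm³.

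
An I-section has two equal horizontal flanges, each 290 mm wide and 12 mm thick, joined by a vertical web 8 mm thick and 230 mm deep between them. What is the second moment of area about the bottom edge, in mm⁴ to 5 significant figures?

I_base ≈ 2.5203 × 10⁸ mm⁴

Split into non-overlapping primitives; take the origin at the lower-left of the bounding box.
Bottom flange: 290 × 12, A = 3 480 mm², y = 6 mm, Ī = 41 760 mm⁴.
Web: 8 × 230, A = 1 840 mm², y = 127 mm, Ī = 8 111 333 mm⁴.
Top flange: 290 × 12, A = 3 480 mm², y = 248 mm, Ī = 41 760 mm⁴.
Transfer each piece to a horizontal axis along the bottom face using Ī + A·d² with d = y − 0:
  bottom flange: d = 6 mm → contributes +167 040 mm⁴
  web: d = 127 mm → contributes +37 788 693 mm⁴
  top flange: d = 248 mm → contributes +214 075 680 mm⁴
Total I = 252 031 413 mm⁴.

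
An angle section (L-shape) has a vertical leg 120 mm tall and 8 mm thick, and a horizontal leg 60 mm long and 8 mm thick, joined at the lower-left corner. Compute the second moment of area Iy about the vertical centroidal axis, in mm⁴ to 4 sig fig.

Iy ≈ 3.601 × 10⁵ mm⁴

Break the section into simple shapes (no overlaps), measuring from the bottom-left corner of the bounding box.
Vertical leg: 8 × 120, A = 960 mm², x = 4 mm, Ī = 5 120 mm⁴.
Horizontal leg (remainder): 52 × 8, A = 416 mm², x = 34 mm, Ī = 93738.7 mm⁴.
Centroid: x̄ = ΣA·x / ΣA = 13.0698 mm.
Transfer each piece to the vertical centroidal axis using Ī + A·d² with d = x − 13.0698:
  vertical leg: d = -9.06977 mm → contributes +84090.3 mm⁴
  horizontal leg (remainder): d = 20.9302 mm → contributes +275 978 mm⁴
Total I = 360 068 mm⁴.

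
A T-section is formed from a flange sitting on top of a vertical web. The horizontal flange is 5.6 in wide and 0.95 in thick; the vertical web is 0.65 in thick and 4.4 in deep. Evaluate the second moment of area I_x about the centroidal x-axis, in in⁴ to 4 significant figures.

I_x ≈ 18.32 in⁴

Split into non-overlapping primitives; take the origin at the lower-left of the bounding box.
Flange: 5.6 × 0.95, A = 5.32 in², y = 4.875 in, Ī = 0.400108 in⁴.
Web: 0.65 × 4.4, A = 2.86 in², y = 2.2 in, Ī = 4.61413 in⁴.
Centroid: ȳ = ΣA·y / ΣA = 3.93973 in.
Transfer each piece to the centroidal x-axis using Ī + A·d² with d = y − 3.93973:
  flange: d = 0.935269 in → contributes +5.05366 in⁴
  web: d = -1.73973 in → contributes +13.2704 in⁴
Total I = 18.3241 in⁴.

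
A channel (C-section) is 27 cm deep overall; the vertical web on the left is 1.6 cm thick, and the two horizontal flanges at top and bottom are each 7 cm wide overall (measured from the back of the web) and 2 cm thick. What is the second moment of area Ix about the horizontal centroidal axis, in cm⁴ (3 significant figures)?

Break the section into simple shapes (no overlaps), measuring from the bottom-left corner of the bounding box.
Web: 1.6 × 27, A = 43.2 cm², y = 13.5 cm, Ī = 2624.4 cm⁴.
Top flange (beyond web): 5.4 × 2, A = 10.8 cm², y = 26 cm, Ī = 3.6 cm⁴.
Bottom flange (beyond web): 5.4 × 2, A = 10.8 cm², y = 1 cm, Ī = 3.6 cm⁴.
By symmetry the centroid is at mid-height, ȳ = 13.5 cm.
Transfer each piece to the horizontal centroidal axis using Ī + A·d² with d = y − 13.5:
  web: d = 0 cm → contributes +2624.4 cm⁴
  top flange (beyond web): d = 12.5 cm → contributes +1691.1 cm⁴
  bottom flange (beyond web): d = -12.5 cm → contributes +1691.1 cm⁴
Total I = 6006.6 cm⁴.

Ix ≈ 6010 cm⁴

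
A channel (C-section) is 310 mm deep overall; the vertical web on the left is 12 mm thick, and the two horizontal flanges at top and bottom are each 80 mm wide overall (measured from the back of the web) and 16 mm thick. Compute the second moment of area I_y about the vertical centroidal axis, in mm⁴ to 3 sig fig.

I_y ≈ 3.08 × 10⁶ mm⁴

Split into non-overlapping primitives; take the origin at the lower-left of the bounding box.
Web: 12 × 310, A = 3 720 mm², x = 6 mm, Ī = 44 640 mm⁴.
Top flange (beyond web): 68 × 16, A = 1 088 mm², x = 46 mm, Ī = 419 243 mm⁴.
Bottom flange (beyond web): 68 × 16, A = 1 088 mm², x = 46 mm, Ī = 419 243 mm⁴.
Centroid: x̄ = ΣA·x / ΣA = 20.763 mm.
Transfer each piece to the vertical centroidal axis using Ī + A·d² with d = x − 20.763:
  web: d = -14.763 mm → contributes +855 350 mm⁴
  top flange (beyond web): d = 25.237 mm → contributes +1 112 221 mm⁴
  bottom flange (beyond web): d = 25.237 mm → contributes +1 112 221 mm⁴
Total I = 3 079 793 mm⁴.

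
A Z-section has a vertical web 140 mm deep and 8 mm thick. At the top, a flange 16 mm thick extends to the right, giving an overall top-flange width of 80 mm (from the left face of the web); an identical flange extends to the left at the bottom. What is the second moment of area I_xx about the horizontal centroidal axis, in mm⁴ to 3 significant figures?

Decompose the section into non-overlapping parts with the origin at the bottom-left of its bounding rectangle.
Web: 8 × 140, A = 1 120 mm², y = 70 mm, Ī = 1 829 333 mm⁴.
Top flange (beyond web): 72 × 16, A = 1 152 mm², y = 132 mm, Ī = 24 576 mm⁴.
Bottom flange (beyond web): 72 × 16, A = 1 152 mm², y = 8 mm, Ī = 24 576 mm⁴.
Centroid: ȳ = ΣA·y / ΣA = 70 mm.
Transfer each piece to the horizontal centroidal axis using Ī + A·d² with d = y − 70:
  web: d = 0 mm → contributes +1 829 333 mm⁴
  top flange (beyond web): d = 62 mm → contributes +4 452 864 mm⁴
  bottom flange (beyond web): d = -62 mm → contributes +4 452 864 mm⁴
Total I = 10 735 061 mm⁴.

I_xx ≈ 1.07 × 10⁷ mm⁴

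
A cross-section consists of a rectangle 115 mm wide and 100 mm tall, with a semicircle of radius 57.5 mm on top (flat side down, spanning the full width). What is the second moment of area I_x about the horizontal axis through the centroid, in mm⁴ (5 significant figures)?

I_x ≈ 3.0589 × 10⁷ mm⁴

Decompose the section into non-overlapping parts with the origin at the bottom-left of its bounding rectangle.
Rectangular body: 115 × 100, A = 11 500 mm², y = 50 mm, Ī = 9 583 333 mm⁴.
Semicircular cap: semicircle r = 57.5, A = 5193.445 mm², y = 124.4038 mm, Ī = 1 199 785 mm⁴.
Centroid: ȳ = ΣA·y / ΣA = 73.14752 mm.
Transfer each piece to the horizontal axis through the centroid using Ī + A·d² with d = y − 73.14752:
  rectangular body: d = -23.14752 mm → contributes +15 745 121 mm⁴
  semicircular cap: d = 51.25624 mm → contributes +14 844 015 mm⁴
Total I = 30 589 136 mm⁴.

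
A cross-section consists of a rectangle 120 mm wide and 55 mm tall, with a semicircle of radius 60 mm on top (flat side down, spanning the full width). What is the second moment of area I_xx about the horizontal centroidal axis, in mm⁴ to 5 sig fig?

I_xx ≈ 1.1630 × 10⁷ mm⁴

Treat the section as a set of non-overlapping primitives; coordinates are from the bounding-box lower-left.
Rectangular body: 120 × 55, A = 6 600 mm², y = 27.5 mm, Ī = 1 663 750 mm⁴.
Semicircular cap: semicircle r = 60, A = 5654.867 mm², y = 80.46479 mm, Ī = 1 422 450 mm⁴.
Centroid: ȳ = ΣA·y / ΣA = 51.93999 mm.
Transfer each piece to the horizontal centroidal axis using Ī + A·d² with d = y − 51.93999:
  rectangular body: d = -24.43999 mm → contributes +5 606 017 mm⁴
  semicircular cap: d = 28.5248 mm → contributes +6 023 613 mm⁴
Total I = 11 629 630 mm⁴.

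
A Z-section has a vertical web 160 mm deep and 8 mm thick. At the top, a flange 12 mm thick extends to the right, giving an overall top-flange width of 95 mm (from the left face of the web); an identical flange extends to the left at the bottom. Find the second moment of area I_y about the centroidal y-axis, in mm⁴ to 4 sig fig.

Break the section into simple shapes (no overlaps), measuring from the bottom-left corner of the bounding box.
Web: 8 × 160, A = 1 280 mm², x = 91 mm, Ī = 6826.67 mm⁴.
Top flange (beyond web): 87 × 12, A = 1 044 mm², x = 138.5 mm, Ī = 658 503 mm⁴.
Bottom flange (beyond web): 87 × 12, A = 1 044 mm², x = 43.5 mm, Ī = 658 503 mm⁴.
Centroid: x̄ = ΣA·x / ΣA = 91 mm.
Transfer each piece to the centroidal y-axis using Ī + A·d² with d = x − 91:
  web: d = 0 mm → contributes +6826.67 mm⁴
  top flange (beyond web): d = 47.5 mm → contributes +3 014 028 mm⁴
  bottom flange (beyond web): d = -47.5 mm → contributes +3 014 028 mm⁴
Total I = 6 034 883 mm⁴.

I_y ≈ 6.035 × 10⁶ mm⁴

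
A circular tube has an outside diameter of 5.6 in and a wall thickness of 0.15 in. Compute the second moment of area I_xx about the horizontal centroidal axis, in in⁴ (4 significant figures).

Break the section into simple shapes (no overlaps), measuring from the bottom-left corner of the bounding box.
Outer circle: ⌀5.6, A = 24.6301 in², y = 2.8 in, Ī = 48.275 in⁴.
Bore (subtracted): ⌀5.3, A = 22.0618 in², y = 2.8 in, Ī = 38.7323 in⁴.
By symmetry the centroid is at mid-height, ȳ = 2.8 in.
All pieces are centred on the horizontal centroidal axis, so I = ΣĪ (holes subtracted) = 9.54266 in⁴.

I_xx ≈ 9.543 in⁴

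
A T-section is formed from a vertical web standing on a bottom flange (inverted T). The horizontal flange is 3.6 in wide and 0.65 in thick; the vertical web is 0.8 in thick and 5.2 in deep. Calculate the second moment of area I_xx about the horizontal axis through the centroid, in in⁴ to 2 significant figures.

I_xx ≈ 22 in⁴

Break the section into simple shapes (no overlaps), measuring from the bottom-left corner of the bounding box.
Flange: 3.6 × 0.65, A = 2.34 in², y = 0.325 in, Ī = 0.08239 in⁴.
Web: 0.8 × 5.2, A = 4.16 in², y = 3.25 in, Ī = 9.374 in⁴.
Centroid: ȳ = ΣA·y / ΣA = 2.197 in.
Transfer each piece to the horizontal axis through the centroid using Ī + A·d² with d = y − 2.197:
  flange: d = -1.872 in → contributes +8.283 in⁴
  web: d = 1.053 in → contributes +13.99 in⁴
Total I = 22.27 in⁴.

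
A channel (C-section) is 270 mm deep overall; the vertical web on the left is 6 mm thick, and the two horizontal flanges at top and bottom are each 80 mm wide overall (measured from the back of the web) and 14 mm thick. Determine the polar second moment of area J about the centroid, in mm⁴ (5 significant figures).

Break the section into simple shapes (no overlaps), measuring from the bottom-left corner of the bounding box.
Web: 6 × 270, A = 1 620 mm², y = 135 mm, Ī = 9 841 500 mm⁴.
Top flange (beyond web): 74 × 14, A = 1 036 mm², y = 263 mm, Ī = 16921.33 mm⁴.
Bottom flange (beyond web): 74 × 14, A = 1 036 mm², y = 7 mm, Ī = 16921.33 mm⁴.
By symmetry the centroid is at mid-height, ȳ = 135 mm.
Transfer each piece to the centroidal x-axis using Ī + A·d² with d = y − 135:
  web: d = 0 mm → contributes +9 841 500 mm⁴
  top flange (beyond web): d = 128 mm → contributes +16 990 745 mm⁴
  bottom flange (beyond web): d = -128 mm → contributes +16 990 745 mm⁴
Total I = 43 822 991 mm⁴.
For the y-axis: x̄ = 25.44854 mm.
Repeating about the centroidal y-axis gives I_y = 2 405 048 mm⁴.
Polar second moment: J = I_x + I_y = 46 228 039 mm⁴.

J ≈ 4.6228 × 10⁷ mm⁴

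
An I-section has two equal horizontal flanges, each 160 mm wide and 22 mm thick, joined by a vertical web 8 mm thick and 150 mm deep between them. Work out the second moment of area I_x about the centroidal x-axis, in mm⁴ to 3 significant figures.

I_x ≈ 5.46 × 10⁷ mm⁴

Split into non-overlapping primitives; take the origin at the lower-left of the bounding box.
Bottom flange: 160 × 22, A = 3 520 mm², y = 11 mm, Ī = 141 973 mm⁴.
Web: 8 × 150, A = 1 200 mm², y = 97 mm, Ī = 2 250 000 mm⁴.
Top flange: 160 × 22, A = 3 520 mm², y = 183 mm, Ī = 141 973 mm⁴.
By symmetry the centroid is at mid-height, ȳ = 97 mm.
Transfer each piece to the centroidal x-axis using Ī + A·d² with d = y − 97:
  bottom flange: d = -86 mm → contributes +26 175 893 mm⁴
  web: d = 0 mm → contributes +2 250 000 mm⁴
  top flange: d = 86 mm → contributes +26 175 893 mm⁴
Total I = 54 601 787 mm⁴.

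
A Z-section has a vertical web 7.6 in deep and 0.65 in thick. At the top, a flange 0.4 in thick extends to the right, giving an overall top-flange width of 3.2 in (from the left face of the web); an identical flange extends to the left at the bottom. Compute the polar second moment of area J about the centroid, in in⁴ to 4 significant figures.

Split into non-overlapping primitives; take the origin at the lower-left of the bounding box.
Web: 0.65 × 7.6, A = 4.94 in², y = 3.8 in, Ī = 23.7779 in⁴.
Top flange (beyond web): 2.55 × 0.4, A = 1.02 in², y = 7.4 in, Ī = 0.0136 in⁴.
Bottom flange (beyond web): 2.55 × 0.4, A = 1.02 in², y = 0.2 in, Ī = 0.0136 in⁴.
Centroid: ȳ = ΣA·y / ΣA = 3.8 in.
Transfer each piece to the centroidal x-axis using Ī + A·d² with d = y − 3.8:
  web: d = 0 in → contributes +23.7779 in⁴
  top flange (beyond web): d = 3.6 in → contributes +13.2328 in⁴
  bottom flange (beyond web): d = -3.6 in → contributes +13.2328 in⁴
Total I = 50.2435 in⁴.
For the y-axis: x̄ = 2.875 in.
Repeating about the centroidal y-axis gives I_y = 6.50175 in⁴.
Polar second moment: J = I_x + I_y = 56.7452 in⁴.

J ≈ 56.75 in⁴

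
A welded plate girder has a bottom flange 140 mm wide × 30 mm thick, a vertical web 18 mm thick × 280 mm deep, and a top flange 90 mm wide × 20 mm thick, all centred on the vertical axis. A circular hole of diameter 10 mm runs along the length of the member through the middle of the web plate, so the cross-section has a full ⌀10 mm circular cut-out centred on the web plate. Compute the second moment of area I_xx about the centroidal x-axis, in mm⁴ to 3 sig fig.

Break the section into simple shapes (no overlaps), measuring from the bottom-left corner of the bounding box.
Bottom plate: 140 × 30, A = 4 200 mm², y = 15 mm, Ī = 315 000 mm⁴.
Web plate: 18 × 280, A = 5 040 mm², y = 170 mm, Ī = 32 928 000 mm⁴.
Top plate: 90 × 20, A = 1 800 mm², y = 320 mm, Ī = 60 000 mm⁴.
Hole (subtracted): ⌀10, A = 78.54 mm², y = 170 mm, Ī = 490.87 mm⁴.
Centroid: ȳ = ΣA·y / ΣA = 135.24 mm.
Transfer each piece to the centroidal x-axis using Ī + A·d² with d = y − 135.24:
  bottom plate: d = -120.24 mm → contributes +61 039 038 mm⁴
  web plate: d = 34.758 mm → contributes +39 016 968 mm⁴
  top plate: d = 184.76 mm → contributes +61 504 028 mm⁴
  hole: d = 34.758 mm → contributes −95 377 mm⁴
Total I = 161 464 657 mm⁴.

I_xx ≈ 1.61 × 10⁸ mm⁴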